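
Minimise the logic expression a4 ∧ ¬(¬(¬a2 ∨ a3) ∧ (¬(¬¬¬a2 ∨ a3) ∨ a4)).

a4 ∧ ¬(¬(¬a2 ∨ a3) ∧ (¬(¬¬¬a2 ∨ a3) ∨ a4))
= a4 ∧ ¬(¬(¬a2 ∨ a3) ∧ (¬(¬a2 ∨ a3) ∨ a4))   [double negation]
= a4 ∧ ¬¬(¬a2 ∨ a3)   [absorption]
= a4 ∧ (¬a2 ∨ a3)   [double negation]

a4 ∧ (¬a2 ∨ a3)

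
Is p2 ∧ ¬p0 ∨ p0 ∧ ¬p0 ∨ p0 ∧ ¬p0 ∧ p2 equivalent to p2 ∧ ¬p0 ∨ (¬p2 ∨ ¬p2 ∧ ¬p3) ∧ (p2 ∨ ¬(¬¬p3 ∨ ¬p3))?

Yes

E1: p2 ∧ ¬p0 ∨ p0 ∧ ¬p0 ∨ p0 ∧ ¬p0 ∧ p2
    = p2 ∧ ¬p0 ∨ p0 ∧ ¬p0   [absorption]
    = p2 ∧ ¬p0   [complement / identity]
E2: p2 ∧ ¬p0 ∨ (¬p2 ∨ ¬p2 ∧ ¬p3) ∧ (p2 ∨ ¬(¬¬p3 ∨ ¬p3))
    = p2 ∧ ¬p0 ∨ (¬p2 ∨ ¬p2 ∧ ¬p3) ∧ (p2 ∨ ¬p3 ∧ p3)   [De Morgan]
    = p2 ∧ ¬p0 ∨ ¬p2 ∧ (p2 ∨ ¬p3 ∧ p3)   [absorption]
    = p2 ∧ ¬p0 ∨ ¬p2 ∧ p2   [complement / identity]
    = p2 ∧ ¬p0   [complement / identity]
Both reduce to p2 ∧ ¬p0, so they are equivalent.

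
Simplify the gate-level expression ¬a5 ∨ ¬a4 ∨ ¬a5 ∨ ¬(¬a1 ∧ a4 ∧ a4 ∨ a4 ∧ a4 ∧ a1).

¬a5 ∨ ¬a4 ∨ ¬a5 ∨ ¬(¬a1 ∧ a4 ∧ a4 ∨ a4 ∧ a4 ∧ a1)
= ¬a5 ∨ ¬a4 ∨ ¬a5 ∨ ¬(a4 ∧ a4)
= ¬a5 ∨ ¬a4 ∨ ¬a5 ∨ ¬a4
= ¬a5 ∨ ¬a4

¬a5 ∨ ¬a4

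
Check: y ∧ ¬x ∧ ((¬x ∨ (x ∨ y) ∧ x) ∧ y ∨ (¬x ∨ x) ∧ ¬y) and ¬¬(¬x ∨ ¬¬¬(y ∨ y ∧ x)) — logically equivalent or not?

E1: y ∧ ¬x ∧ ((¬x ∨ (x ∨ y) ∧ x) ∧ y ∨ (¬x ∨ x) ∧ ¬y)
    = y ∧ ¬x ∧ ((¬x ∨ x) ∧ y ∨ (¬x ∨ x) ∧ ¬y)
    = y ∧ ¬x ∧ (¬x ∨ x)
    = y ∧ ¬x
E2: ¬¬(¬x ∨ ¬¬¬(y ∨ y ∧ x))
    = ¬x ∨ ¬¬¬(y ∨ y ∧ x)
    = ¬x ∨ ¬¬¬y
    = ¬x ∨ ¬y
These differ: at x=0, y=0, E1 = 0 but E2 = 1.

No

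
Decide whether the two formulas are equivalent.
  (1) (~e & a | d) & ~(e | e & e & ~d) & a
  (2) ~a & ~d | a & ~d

E1: (~e & a | d) & ~(e | e & e & ~d) & a
    = (~e & a | d) & ~(e | e & ~d) & a   [idempotence]
    = (~e & a | d) & ~e & a   [absorption]
    = ~e & a   [absorption]
E2: ~a & ~d | a & ~d
    = ~d   [distribution]
These differ: at a=0, d=0, e=0, E1 = 0 but E2 = 1.

No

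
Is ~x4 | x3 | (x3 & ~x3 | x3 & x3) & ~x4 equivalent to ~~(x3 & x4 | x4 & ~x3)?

E1: ~x4 | x3 | (x3 & ~x3 | x3 & x3) & ~x4
    = ~x4 | x3 | x3 & ~x4   (distribution)
    = ~x4 | x3   (absorption)
E2: ~~(x3 & x4 | x4 & ~x3)
    = ~~x4   (distribution)
    = x4   (double negation)
These differ: at x3=0, x4=0, E1 = 1 but E2 = 0.

No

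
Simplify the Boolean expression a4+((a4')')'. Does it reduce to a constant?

a4+((a4')')'
= a4+a4'
= 1

1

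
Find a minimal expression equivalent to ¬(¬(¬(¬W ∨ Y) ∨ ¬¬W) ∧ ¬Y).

W ∨ Y

¬(¬(¬(¬W ∨ Y) ∨ ¬¬W) ∧ ¬Y)
= ¬((¬W ∨ Y) ∧ ¬W ∧ ¬Y)
= ¬(¬W ∧ ¬Y)
= W ∨ Y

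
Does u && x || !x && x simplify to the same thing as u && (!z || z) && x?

E1: u && x || !x && x
    = u && x   (complement / identity)
E2: u && (!z || z) && x
    = u && x   (complement / identity)
Both reduce to u && x, so they are equivalent.

Yes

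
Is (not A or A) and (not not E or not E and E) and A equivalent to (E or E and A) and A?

E1: (not A or A) and (not not E or not E and E) and A
    = (not A or A) and not not E and A   (complement / identity)
    = (not A or A) and E and A   (double negation)
    = E and A   (complement / identity)
E2: (E or E and A) and A
    = E and A   (absorption)
Both reduce to E and A, so they are equivalent.

Yes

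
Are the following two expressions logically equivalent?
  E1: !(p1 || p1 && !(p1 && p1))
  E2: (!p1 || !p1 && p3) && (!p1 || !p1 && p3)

E1: !(p1 || p1 && !(p1 && p1))
    = !(p1 || p1 && !p1)   [idempotence]
    = !p1   [complement / identity]
E2: (!p1 || !p1 && p3) && (!p1 || !p1 && p3)
    = !p1 || !p1 && p3   [idempotence]
    = !p1   [absorption]
Both reduce to !p1, so they are equivalent.

Yes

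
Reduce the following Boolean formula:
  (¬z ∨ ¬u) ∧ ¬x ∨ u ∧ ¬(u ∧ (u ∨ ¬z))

(¬z ∨ ¬u) ∧ ¬x

(¬z ∨ ¬u) ∧ ¬x ∨ u ∧ ¬(u ∧ (u ∨ ¬z))
= (¬z ∨ ¬u) ∧ ¬x ∨ u ∧ ¬u   (absorption)
= (¬z ∨ ¬u) ∧ ¬x   (complement / identity)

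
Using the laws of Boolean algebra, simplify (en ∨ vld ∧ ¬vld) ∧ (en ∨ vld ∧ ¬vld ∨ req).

(en ∨ vld ∧ ¬vld) ∧ (en ∨ vld ∧ ¬vld ∨ req)
= en ∨ vld ∧ ¬vld   [absorption]
= en   [complement / identity]

en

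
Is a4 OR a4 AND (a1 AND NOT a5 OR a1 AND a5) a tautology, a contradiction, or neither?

a4 OR a4 AND (a1 AND NOT a5 OR a1 AND a5)
= a4 OR a4 AND a1   — distribution
= a4   — absorption
This depends on a4, so it is not a constant.

neither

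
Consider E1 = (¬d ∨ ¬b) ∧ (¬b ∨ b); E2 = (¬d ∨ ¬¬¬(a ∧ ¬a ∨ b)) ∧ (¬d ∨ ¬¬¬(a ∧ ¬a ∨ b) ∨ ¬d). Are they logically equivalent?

Yes

E1: (¬d ∨ ¬b) ∧ (¬b ∨ b)
    = ¬d ∨ ¬b
E2: (¬d ∨ ¬¬¬(a ∧ ¬a ∨ b)) ∧ (¬d ∨ ¬¬¬(a ∧ ¬a ∨ b) ∨ ¬d)
    = ¬d ∨ ¬¬¬(a ∧ ¬a ∨ b)
    = ¬d ∨ ¬(a ∧ ¬a ∨ b)
    = ¬d ∨ ¬b
Both reduce to ¬d ∨ ¬b, so they are equivalent.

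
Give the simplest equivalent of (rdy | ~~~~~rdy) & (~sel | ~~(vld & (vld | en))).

~sel | vld

(rdy | ~~~~~rdy) & (~sel | ~~(vld & (vld | en)))
= (rdy | ~~~~~rdy) & (~sel | ~~vld)   (absorption)
= (rdy | ~~~rdy) & (~sel | ~~vld)   (double negation)
= (rdy | ~rdy) & (~sel | ~~vld)   (double negation)
= ~sel | ~~vld   (complement / identity)
= ~sel | vld   (double negation)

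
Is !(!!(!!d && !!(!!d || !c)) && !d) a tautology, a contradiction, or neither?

!(!!(!!d && !!(!!d || !c)) && !d)
= !(!(!d || !(!!d || !c)) && !d)   (De Morgan)
= !(!(!d || !d && c) && !d)   (De Morgan)
= !(!!d && !d)   (absorption)
= !d || d   (De Morgan)
= true   (complement)

tautology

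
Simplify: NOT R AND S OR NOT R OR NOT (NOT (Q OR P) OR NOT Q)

NOT R OR Q

NOT R AND S OR NOT R OR NOT (NOT (Q OR P) OR NOT Q)
= NOT R OR NOT (NOT (Q OR P) OR NOT Q)   — absorption
= NOT R OR (Q OR P) AND Q   — De Morgan
= NOT R OR Q   — absorption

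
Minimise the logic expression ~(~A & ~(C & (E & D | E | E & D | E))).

~(~A & ~(C & (E & D | E | E & D | E)))
= A | C & (E & D | E | E & D | E)   [De Morgan]
= A | C & (E & D | E)   [idempotence]
= A | C & E   [absorption]

A | C & E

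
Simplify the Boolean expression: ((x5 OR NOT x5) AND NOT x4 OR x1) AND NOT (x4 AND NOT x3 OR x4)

((x5 OR NOT x5) AND NOT x4 OR x1) AND NOT (x4 AND NOT x3 OR x4)
= (NOT x4 OR x1) AND NOT (x4 AND NOT x3 OR x4)   (complement / identity)
= (NOT x4 OR x1) AND NOT x4   (absorption)
= NOT x4   (absorption)

NOT x4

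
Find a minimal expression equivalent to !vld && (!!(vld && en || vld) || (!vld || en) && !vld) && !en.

!vld && !en

!vld && (!!(vld && en || vld) || (!vld || en) && !vld) && !en
= !vld && (vld && en || vld || (!vld || en) && !vld) && !en   — double negation
= !vld && (vld && en || vld || !vld) && !en   — absorption
= !vld && (vld || !vld) && !en   — absorption
= !vld && !en   — complement / identity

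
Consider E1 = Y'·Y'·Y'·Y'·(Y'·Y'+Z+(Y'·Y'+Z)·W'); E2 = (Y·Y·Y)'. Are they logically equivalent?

Yes

E1: Y'·Y'·Y'·Y'·(Y'·Y'+Z+(Y'·Y'+Z)·W')
    = Y'·Y'·Y'·Y'·(Y'·Y'+Z)   [absorption]
    = Y'·Y'·(Y'·Y'+Z)   [idempotence]
    = Y'·Y'   [absorption]
    = Y'   [idempotence]
E2: (Y·Y·Y)'
    = (Y·Y)'   [idempotence]
    = Y'   [idempotence]
Both reduce to Y', so they are equivalent.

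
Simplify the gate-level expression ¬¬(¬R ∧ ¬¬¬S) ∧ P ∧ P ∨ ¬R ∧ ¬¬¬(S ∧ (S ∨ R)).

¬R ∧ ¬S

¬¬(¬R ∧ ¬¬¬S) ∧ P ∧ P ∨ ¬R ∧ ¬¬¬(S ∧ (S ∨ R))
= ¬¬(¬R ∧ ¬¬¬S) ∧ P ∧ P ∨ ¬R ∧ ¬¬¬S
= ¬R ∧ ¬¬¬S ∧ P ∧ P ∨ ¬R ∧ ¬¬¬S
= ¬R ∧ ¬¬¬S ∧ P ∨ ¬R ∧ ¬¬¬S
= ¬R ∧ ¬¬¬S
= ¬R ∧ ¬S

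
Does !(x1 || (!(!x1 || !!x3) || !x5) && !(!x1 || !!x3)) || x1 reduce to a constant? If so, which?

yes, True

!(x1 || (!(!x1 || !!x3) || !x5) && !(!x1 || !!x3)) || x1
= !(x1 || !(!x1 || !!x3)) || x1   (absorption)
= !(x1 || x1 && !x3) || x1   (De Morgan)
= !x1 || x1   (absorption)
= true   (complement)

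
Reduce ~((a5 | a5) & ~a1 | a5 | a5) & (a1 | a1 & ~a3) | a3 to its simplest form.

~((a5 | a5) & ~a1 | a5 | a5) & (a1 | a1 & ~a3) | a3
= ~((a5 | a5) & ~a1 | a5 | a5) & a1 | a3   [absorption]
= ~(a5 | a5) & a1 | a3   [absorption]
= ~a5 & a1 | a3   [idempotence]

~a5 & a1 | a3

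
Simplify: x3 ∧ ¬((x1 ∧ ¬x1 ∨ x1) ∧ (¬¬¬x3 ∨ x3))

x3 ∧ ¬x1

x3 ∧ ¬((x1 ∧ ¬x1 ∨ x1) ∧ (¬¬¬x3 ∨ x3))
= x3 ∧ ¬((x1 ∧ ¬x1 ∨ x1) ∧ (¬x3 ∨ x3))   — double negation
= x3 ∧ ¬(x1 ∧ ¬x1 ∨ x1)   — complement / identity
= x3 ∧ ¬x1   — complement / identity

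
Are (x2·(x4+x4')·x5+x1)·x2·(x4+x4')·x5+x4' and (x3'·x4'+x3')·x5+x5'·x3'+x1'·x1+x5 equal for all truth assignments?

E1: (x2·(x4+x4')·x5+x1)·x2·(x4+x4')·x5+x4'
    = x2·(x4+x4')·x5+x4'   — absorption
    = x2·x5+x4'   — complement / identity
E2: (x3'·x4'+x3')·x5+x5'·x3'+x1'·x1+x5
    = x3'·x5+x5'·x3'+x1'·x1+x5   — absorption
    = x3'+x1'·x1+x5   — distribution
    = x3'+x5   — complement / identity
These differ: at x1=0, x2=0, x3=1, x4=0, x5=0, E1 = 1 but E2 = 0.

No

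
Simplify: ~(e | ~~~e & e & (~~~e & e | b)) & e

~(e | ~~~e & e & (~~~e & e | b)) & e
= ~(e | ~~~e & e) & e   — absorption
= ~(e | ~e & e) & e   — double negation
= ~e & e   — complement / identity
= 0   — complement

0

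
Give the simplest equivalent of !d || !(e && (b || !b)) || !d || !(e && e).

!d || !(e && (b || !b)) || !d || !(e && e)
= !d || !e || !d || !(e && e)   [complement / identity]
= !d || !e || !d || !e   [idempotence]
= !d || !e   [idempotence]

!d || !e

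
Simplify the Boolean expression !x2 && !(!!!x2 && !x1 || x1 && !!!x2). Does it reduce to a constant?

!x2 && !(!!!x2 && !x1 || x1 && !!!x2)
= !x2 && !!!!x2   [distribution]
= !x2 && !!x2   [double negation]
= !x2 && x2   [double negation]
= false   [complement]

false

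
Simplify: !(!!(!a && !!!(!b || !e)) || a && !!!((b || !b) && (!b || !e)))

!b || !e

!(!!(!a && !!!(!b || !e)) || a && !!!((b || !b) && (!b || !e)))
= !(!a && !!!(!b || !e) || a && !!!((b || !b) && (!b || !e)))   [double negation]
= !(!a && !!!(!b || !e) || a && !!!(!b || !e))   [complement / identity]
= !(!a && !!!(!b || !e) || a && !(!b || !e))   [double negation]
= !(!a && !(!b || !e) || a && !(!b || !e))   [double negation]
= !!(!b || !e)   [distribution]
= !b || !e   [double negation]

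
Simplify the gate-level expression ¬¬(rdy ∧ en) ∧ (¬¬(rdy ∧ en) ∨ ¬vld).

rdy ∧ en

¬¬(rdy ∧ en) ∧ (¬¬(rdy ∧ en) ∨ ¬vld)
= ¬¬(rdy ∧ en)   (absorption)
= rdy ∧ en   (double negation)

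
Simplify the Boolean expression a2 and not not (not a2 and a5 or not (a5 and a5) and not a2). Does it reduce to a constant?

a2 and not not (not a2 and a5 or not (a5 and a5) and not a2)
= a2 and not not (not a2 and a5 or not a5 and not a2)
= a2 and not not not a2
= a2 and not a2
= False

False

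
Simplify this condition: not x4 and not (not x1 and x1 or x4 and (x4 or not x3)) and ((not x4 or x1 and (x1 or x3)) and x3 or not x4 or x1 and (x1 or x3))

not x4 and not (not x1 and x1 or x4 and (x4 or not x3)) and ((not x4 or x1 and (x1 or x3)) and x3 or not x4 or x1 and (x1 or x3))
= not x4 and not (not x1 and x1 or x4 and (x4 or not x3)) and (not x4 or x1 and (x1 or x3))   — absorption
= not x4 and not (x4 and (x4 or not x3)) and (not x4 or x1 and (x1 or x3))   — complement / identity
= not x4 and not x4 and (not x4 or x1 and (x1 or x3))   — absorption
= not x4 and not x4 and (not x4 or x1)   — absorption
= not x4 and not x4   — absorption
= not x4   — idempotence

not x4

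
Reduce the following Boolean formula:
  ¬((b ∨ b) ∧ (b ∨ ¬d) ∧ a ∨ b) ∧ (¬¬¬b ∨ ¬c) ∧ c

¬((b ∨ b) ∧ (b ∨ ¬d) ∧ a ∨ b) ∧ (¬¬¬b ∨ ¬c) ∧ c
= ¬((b ∨ b) ∧ (b ∨ ¬d) ∧ a ∨ b) ∧ (¬b ∨ ¬c) ∧ c
= ¬((b ∨ b ∧ ¬d) ∧ a ∨ b) ∧ (¬b ∨ ¬c) ∧ c
= ¬(b ∧ a ∨ b) ∧ (¬b ∨ ¬c) ∧ c
= ¬b ∧ (¬b ∨ ¬c) ∧ c
= ¬b ∧ c

¬b ∧ c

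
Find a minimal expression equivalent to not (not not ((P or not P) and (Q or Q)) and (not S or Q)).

not Q

not (not not ((P or not P) and (Q or Q)) and (not S or Q))
= not ((P or not P) and (Q or Q) and (not S or Q))   [double negation]
= not ((Q or Q) and (not S or Q))   [complement / identity]
= not (Q or Q and not S)   [distribution]
= not Q   [absorption]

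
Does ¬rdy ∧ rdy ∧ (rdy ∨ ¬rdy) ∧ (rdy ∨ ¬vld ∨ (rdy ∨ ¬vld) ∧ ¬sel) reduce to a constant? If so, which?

yes, False

¬rdy ∧ rdy ∧ (rdy ∨ ¬rdy) ∧ (rdy ∨ ¬vld ∨ (rdy ∨ ¬vld) ∧ ¬sel)
= ¬rdy ∧ rdy ∧ (rdy ∨ ¬rdy) ∧ (rdy ∨ ¬vld)   — absorption
= ¬rdy ∧ rdy ∧ (rdy ∨ ¬vld)   — complement / identity
= ¬rdy ∧ rdy   — absorption
= False   — complement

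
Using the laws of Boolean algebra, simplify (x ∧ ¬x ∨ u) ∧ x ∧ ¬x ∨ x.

(x ∧ ¬x ∨ u) ∧ x ∧ ¬x ∨ x
= x ∧ ¬x ∨ x   [absorption]
= x   [complement / identity]

x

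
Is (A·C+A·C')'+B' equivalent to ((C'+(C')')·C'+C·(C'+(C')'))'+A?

E1: (A·C+A·C')'+B'
    = A'+B'
E2: ((C'+(C')')·C'+C·(C'+(C')'))'+A
    = (C'+(C')')'+A
    = C·C'+A
    = A
These differ: at A=0, B=0, C=0, E1 = 1 but E2 = 0.

No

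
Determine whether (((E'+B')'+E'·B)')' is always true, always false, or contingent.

(((E'+B')'+E'·B)')'
= ((E·B+E'·B)')'
= E·B+E'·B
= B
This depends on B, so it is not a constant.

contingent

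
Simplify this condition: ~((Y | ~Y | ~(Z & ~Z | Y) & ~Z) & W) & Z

~W & Z

~((Y | ~Y | ~(Z & ~Z | Y) & ~Z) & W) & Z
= ~((Y | ~Y | ~Y & ~Z) & W) & Z
= ~((Y | ~Y) & W) & Z
= ~W & Z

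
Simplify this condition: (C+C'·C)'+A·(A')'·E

(C+C'·C)'+A·(A')'·E
= (C+C'·C)'+A·A·E   — double negation
= (C+C'·C)'+A·E   — idempotence
= C'+A·E   — complement / identity

C'+A·E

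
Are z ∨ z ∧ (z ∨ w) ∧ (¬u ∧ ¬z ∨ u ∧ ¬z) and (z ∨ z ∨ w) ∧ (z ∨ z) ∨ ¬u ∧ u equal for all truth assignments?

Yes

E1: z ∨ z ∧ (z ∨ w) ∧ (¬u ∧ ¬z ∨ u ∧ ¬z)
    = z ∨ z ∧ (¬u ∧ ¬z ∨ u ∧ ¬z)   (absorption)
    = z ∨ z ∧ ¬z   (distribution)
    = z   (complement / identity)
E2: (z ∨ z ∨ w) ∧ (z ∨ z) ∨ ¬u ∧ u
    = z ∨ z ∨ ¬u ∧ u   (absorption)
    = z ∨ ¬u ∧ u   (idempotence)
    = z   (complement / identity)
Both reduce to z, so they are equivalent.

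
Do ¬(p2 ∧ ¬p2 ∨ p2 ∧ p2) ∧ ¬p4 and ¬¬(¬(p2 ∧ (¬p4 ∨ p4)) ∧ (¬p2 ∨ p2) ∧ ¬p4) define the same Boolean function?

Yes

E1: ¬(p2 ∧ ¬p2 ∨ p2 ∧ p2) ∧ ¬p4
    = ¬p2 ∧ ¬p4
E2: ¬¬(¬(p2 ∧ (¬p4 ∨ p4)) ∧ (¬p2 ∨ p2) ∧ ¬p4)
    = ¬¬(¬(p2 ∧ (¬p4 ∨ p4)) ∧ ¬p4)
    = ¬¬(¬p2 ∧ ¬p4)
    = ¬p2 ∧ ¬p4
Both reduce to ¬p2 ∧ ¬p4, so they are equivalent.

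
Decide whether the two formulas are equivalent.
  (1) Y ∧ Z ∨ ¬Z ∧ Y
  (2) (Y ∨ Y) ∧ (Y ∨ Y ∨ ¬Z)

E1: Y ∧ Z ∨ ¬Z ∧ Y
    = Y
E2: (Y ∨ Y) ∧ (Y ∨ Y ∨ ¬Z)
    = Y ∨ Y
    = Y
Both reduce to Y, so they are equivalent.

Yes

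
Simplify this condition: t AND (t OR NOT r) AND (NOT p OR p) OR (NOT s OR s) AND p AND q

t AND (t OR NOT r) AND (NOT p OR p) OR (NOT s OR s) AND p AND q
= t AND (t OR NOT r) AND (NOT p OR p) OR p AND q   (complement / identity)
= t AND (NOT p OR p) OR p AND q   (absorption)
= t OR p AND q   (complement / identity)

t OR p AND q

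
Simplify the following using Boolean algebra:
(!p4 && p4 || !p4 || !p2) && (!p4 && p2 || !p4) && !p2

(!p4 && p4 || !p4 || !p2) && (!p4 && p2 || !p4) && !p2
= (!p4 || !p2) && (!p4 && p2 || !p4) && !p2   (complement / identity)
= (!p4 || !p2) && !p4 && !p2   (absorption)
= !p4 && !p2   (absorption)

!p4 && !p2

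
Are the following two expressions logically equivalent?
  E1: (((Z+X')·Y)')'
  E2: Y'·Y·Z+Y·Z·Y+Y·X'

Yes

E1: (((Z+X')·Y)')'
    = (Z+X')·Y   (double negation)
E2: Y'·Y·Z+Y·Z·Y+Y·X'
    = Y·Z+Y·X'   (distribution)
    = (Z+X')·Y   (distribution)
Both reduce to (Z+X')·Y, so they are equivalent.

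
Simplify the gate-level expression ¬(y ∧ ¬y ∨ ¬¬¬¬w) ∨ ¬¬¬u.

¬(y ∧ ¬y ∨ ¬¬¬¬w) ∨ ¬¬¬u
= ¬(y ∧ ¬y ∨ ¬¬w) ∨ ¬¬¬u   [double negation]
= ¬(y ∧ ¬y ∨ ¬¬w) ∨ ¬u   [double negation]
= ¬(y ∧ ¬y ∨ w) ∨ ¬u   [double negation]
= ¬w ∨ ¬u   [complement / identity]

¬w ∨ ¬u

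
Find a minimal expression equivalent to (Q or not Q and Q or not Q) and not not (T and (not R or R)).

T

(Q or not Q and Q or not Q) and not not (T and (not R or R))
= (Q or not Q) and not not (T and (not R or R))
= not not (T and (not R or R))
= T and (not R or R)
= T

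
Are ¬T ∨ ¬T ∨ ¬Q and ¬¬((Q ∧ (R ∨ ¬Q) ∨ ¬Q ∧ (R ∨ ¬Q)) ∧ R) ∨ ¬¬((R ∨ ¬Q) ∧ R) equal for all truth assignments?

No

E1: ¬T ∨ ¬T ∨ ¬Q
    = ¬T ∨ ¬Q   — idempotence
E2: ¬¬((Q ∧ (R ∨ ¬Q) ∨ ¬Q ∧ (R ∨ ¬Q)) ∧ R) ∨ ¬¬((R ∨ ¬Q) ∧ R)
    = ¬¬((R ∨ ¬Q) ∧ R) ∨ ¬¬((R ∨ ¬Q) ∧ R)   — distribution
    = ¬¬((R ∨ ¬Q) ∧ R)   — idempotence
    = ¬¬R   — absorption
    = R   — double negation
These differ: at Q=0, R=0, T=1, E1 = 1 but E2 = 0.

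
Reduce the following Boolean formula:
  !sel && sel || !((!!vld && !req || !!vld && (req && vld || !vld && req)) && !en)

!sel && sel || !((!!vld && !req || !!vld && (req && vld || !vld && req)) && !en)
= !sel && sel || !((!!vld && !req || !!vld && req) && !en)   — distribution
= !sel && sel || !(!!vld && !en)   — distribution
= !sel && sel || !vld || en   — De Morgan
= !vld || en   — complement / identity

!vld || en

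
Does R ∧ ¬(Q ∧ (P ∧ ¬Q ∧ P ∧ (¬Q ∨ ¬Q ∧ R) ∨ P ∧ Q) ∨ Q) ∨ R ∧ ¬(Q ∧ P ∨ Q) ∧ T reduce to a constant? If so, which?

no

R ∧ ¬(Q ∧ (P ∧ ¬Q ∧ P ∧ (¬Q ∨ ¬Q ∧ R) ∨ P ∧ Q) ∨ Q) ∨ R ∧ ¬(Q ∧ P ∨ Q) ∧ T
= R ∧ ¬(Q ∧ (P ∧ ¬Q ∧ P ∧ ¬Q ∨ P ∧ Q) ∨ Q) ∨ R ∧ ¬(Q ∧ P ∨ Q) ∧ T   (absorption)
= R ∧ ¬(Q ∧ (P ∧ ¬Q ∨ P ∧ Q) ∨ Q) ∨ R ∧ ¬(Q ∧ P ∨ Q) ∧ T   (idempotence)
= R ∧ ¬(Q ∧ P ∨ Q) ∨ R ∧ ¬(Q ∧ P ∨ Q) ∧ T   (distribution)
= R ∧ ¬(Q ∧ P ∨ Q)   (absorption)
= R ∧ ¬Q   (absorption)
This depends on Q, R, so it is not a constant.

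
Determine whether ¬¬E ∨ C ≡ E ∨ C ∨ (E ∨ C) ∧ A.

E1: ¬¬E ∨ C
    = E ∨ C
E2: E ∨ C ∨ (E ∨ C) ∧ A
    = E ∨ C
Both reduce to E ∨ C, so they are equivalent.

Yes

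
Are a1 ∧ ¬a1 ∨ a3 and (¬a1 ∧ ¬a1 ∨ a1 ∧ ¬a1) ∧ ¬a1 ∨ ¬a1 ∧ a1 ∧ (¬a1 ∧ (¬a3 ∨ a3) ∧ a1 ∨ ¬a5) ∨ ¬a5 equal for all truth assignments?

No

E1: a1 ∧ ¬a1 ∨ a3
    = a3   [complement / identity]
E2: (¬a1 ∧ ¬a1 ∨ a1 ∧ ¬a1) ∧ ¬a1 ∨ ¬a1 ∧ a1 ∧ (¬a1 ∧ (¬a3 ∨ a3) ∧ a1 ∨ ¬a5) ∨ ¬a5
    = ¬a1 ∧ ¬a1 ∨ ¬a1 ∧ a1 ∧ (¬a1 ∧ (¬a3 ∨ a3) ∧ a1 ∨ ¬a5) ∨ ¬a5   [distribution]
    = ¬a1 ∧ ¬a1 ∨ ¬a1 ∧ a1 ∧ (¬a1 ∧ a1 ∨ ¬a5) ∨ ¬a5   [complement / identity]
    = ¬a1 ∧ ¬a1 ∨ ¬a1 ∧ a1 ∨ ¬a5   [absorption]
    = ¬a1 ∨ ¬a5   [distribution]
These differ: at a1=0, a3=0, a5=0, E1 = 0 but E2 = 1.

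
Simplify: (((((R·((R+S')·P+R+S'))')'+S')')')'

(((((R·((R+S')·P+R+S'))')'+S')')')'
= (((((R·(R+S'))')'+S')')')'   (absorption)
= (((R·(R+S'))')'+S')'   (double negation)
= (R·(R+S'))'·S   (De Morgan)
= R'·S   (absorption)

R'·S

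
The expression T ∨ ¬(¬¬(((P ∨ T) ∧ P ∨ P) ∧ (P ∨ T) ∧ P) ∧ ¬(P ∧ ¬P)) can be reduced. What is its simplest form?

T ∨ ¬(¬¬(((P ∨ T) ∧ P ∨ P) ∧ (P ∨ T) ∧ P) ∧ ¬(P ∧ ¬P))
= T ∨ ¬(((P ∨ T) ∧ P ∨ P) ∧ (P ∨ T) ∧ P) ∨ P ∧ ¬P   (De Morgan)
= T ∨ ¬((P ∨ T) ∧ P) ∨ P ∧ ¬P   (absorption)
= T ∨ ¬P ∨ P ∧ ¬P   (absorption)
= T ∨ ¬P   (complement / identity)

T ∨ ¬P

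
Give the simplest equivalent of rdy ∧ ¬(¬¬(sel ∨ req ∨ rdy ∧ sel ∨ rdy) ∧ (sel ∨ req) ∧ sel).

rdy ∧ ¬(¬¬(sel ∨ req ∨ rdy ∧ sel ∨ rdy) ∧ (sel ∨ req) ∧ sel)
= rdy ∧ ¬(¬¬(sel ∨ req ∨ rdy) ∧ (sel ∨ req) ∧ sel)   [absorption]
= rdy ∧ ¬((sel ∨ req ∨ rdy) ∧ (sel ∨ req) ∧ sel)   [double negation]
= rdy ∧ ¬((sel ∨ req) ∧ sel)   [absorption]
= rdy ∧ ¬sel   [absorption]

rdy ∧ ¬sel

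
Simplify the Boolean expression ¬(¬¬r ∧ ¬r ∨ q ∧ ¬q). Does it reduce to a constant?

True

¬(¬¬r ∧ ¬r ∨ q ∧ ¬q)
= ¬(¬¬r ∧ ¬r)
= ¬r ∨ r
= True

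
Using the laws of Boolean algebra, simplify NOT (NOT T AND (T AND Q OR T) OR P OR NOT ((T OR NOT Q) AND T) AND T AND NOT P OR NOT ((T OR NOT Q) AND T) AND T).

NOT P

NOT (NOT T AND (T AND Q OR T) OR P OR NOT ((T OR NOT Q) AND T) AND T AND NOT P OR NOT ((T OR NOT Q) AND T) AND T)
= NOT (NOT T AND (T AND Q OR T) OR P OR NOT ((T OR NOT Q) AND T) AND T)   — absorption
= NOT (NOT T AND (T AND Q OR T) OR P OR NOT T AND T)   — absorption
= NOT (NOT T AND (T AND Q OR T) OR P)   — complement / identity
= NOT (NOT T AND T OR P)   — absorption
= NOT P   — complement / identity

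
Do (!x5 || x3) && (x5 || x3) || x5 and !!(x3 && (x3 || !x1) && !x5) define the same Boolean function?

E1: (!x5 || x3) && (x5 || x3) || x5
    = x3 || !x5 && x5 || x5   [distribution]
    = x3 || x5   [complement / identity]
E2: !!(x3 && (x3 || !x1) && !x5)
    = !!(x3 && !x5)   [absorption]
    = x3 && !x5   [double negation]
These differ: at x1=0, x3=0, x5=1, E1 = 1 but E2 = 0.

No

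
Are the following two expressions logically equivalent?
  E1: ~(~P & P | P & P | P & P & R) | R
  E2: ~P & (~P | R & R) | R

Yes

E1: ~(~P & P | P & P | P & P & R) | R
    = ~(~P & P | P & P) | R   — absorption
    = ~P | R   — distribution
E2: ~P & (~P | R & R) | R
    = ~P & (~P | R) | R   — idempotence
    = ~P | R   — absorption
Both reduce to ~P | R, so they are equivalent.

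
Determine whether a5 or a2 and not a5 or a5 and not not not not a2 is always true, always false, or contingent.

contingent

a5 or a2 and not a5 or a5 and not not not not a2
= a5 or a2 and not a5 or a5 and not not a2   — double negation
= a5 or a2 and not a5 or a5 and a2   — double negation
= a5 or a2   — distribution
This depends on a2, a5, so it is not a constant.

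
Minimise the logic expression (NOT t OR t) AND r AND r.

(NOT t OR t) AND r AND r
= r AND r
= r

r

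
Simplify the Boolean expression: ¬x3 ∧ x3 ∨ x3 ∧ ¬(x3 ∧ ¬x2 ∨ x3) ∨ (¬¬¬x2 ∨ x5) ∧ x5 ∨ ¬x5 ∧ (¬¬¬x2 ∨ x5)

¬x3 ∧ x3 ∨ x3 ∧ ¬(x3 ∧ ¬x2 ∨ x3) ∨ (¬¬¬x2 ∨ x5) ∧ x5 ∨ ¬x5 ∧ (¬¬¬x2 ∨ x5)
= ¬x3 ∧ x3 ∨ x3 ∧ ¬(x3 ∧ ¬x2 ∨ x3) ∨ ¬¬¬x2 ∨ x5   (distribution)
= ¬x3 ∧ x3 ∨ x3 ∧ ¬x3 ∨ ¬¬¬x2 ∨ x5   (absorption)
= x3 ∧ ¬x3 ∨ ¬¬¬x2 ∨ x5   (complement / identity)
= ¬¬¬x2 ∨ x5   (complement / identity)
= ¬x2 ∨ x5   (double negation)

¬x2 ∨ x5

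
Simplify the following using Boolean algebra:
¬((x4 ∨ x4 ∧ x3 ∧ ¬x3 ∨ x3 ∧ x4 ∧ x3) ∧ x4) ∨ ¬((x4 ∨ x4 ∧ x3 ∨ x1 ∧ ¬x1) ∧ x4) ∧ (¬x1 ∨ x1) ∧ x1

¬x4

¬((x4 ∨ x4 ∧ x3 ∧ ¬x3 ∨ x3 ∧ x4 ∧ x3) ∧ x4) ∨ ¬((x4 ∨ x4 ∧ x3 ∨ x1 ∧ ¬x1) ∧ x4) ∧ (¬x1 ∨ x1) ∧ x1
= ¬((x4 ∨ x4 ∧ x3 ∧ ¬x3 ∨ x3 ∧ x4 ∧ x3) ∧ x4) ∨ ¬((x4 ∨ x4 ∧ x3 ∨ x1 ∧ ¬x1) ∧ x4) ∧ x1
= ¬((x4 ∨ x4 ∧ x3 ∧ ¬x3 ∨ x3 ∧ x4 ∧ x3) ∧ x4) ∨ ¬((x4 ∨ x4 ∧ x3) ∧ x4) ∧ x1
= ¬((x4 ∨ x4 ∧ x3) ∧ x4) ∨ ¬((x4 ∨ x4 ∧ x3) ∧ x4) ∧ x1
= ¬((x4 ∨ x4 ∧ x3) ∧ x4)
= ¬(x4 ∧ x4)
= ¬x4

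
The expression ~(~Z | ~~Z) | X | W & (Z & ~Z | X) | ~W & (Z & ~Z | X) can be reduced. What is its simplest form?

~(~Z | ~~Z) | X | W & (Z & ~Z | X) | ~W & (Z & ~Z | X)
= Z & ~Z | X | W & (Z & ~Z | X) | ~W & (Z & ~Z | X)   [De Morgan]
= Z & ~Z | X | Z & ~Z | X   [distribution]
= Z & ~Z | X   [idempotence]
= X   [complement / identity]

X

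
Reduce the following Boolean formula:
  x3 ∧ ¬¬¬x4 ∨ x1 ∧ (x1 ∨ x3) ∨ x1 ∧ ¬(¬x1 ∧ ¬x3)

x3 ∧ ¬x4 ∨ x1

x3 ∧ ¬¬¬x4 ∨ x1 ∧ (x1 ∨ x3) ∨ x1 ∧ ¬(¬x1 ∧ ¬x3)
= x3 ∧ ¬¬¬x4 ∨ x1 ∧ (x1 ∨ x3) ∨ x1 ∧ (x1 ∨ x3)   [De Morgan]
= x3 ∧ ¬x4 ∨ x1 ∧ (x1 ∨ x3) ∨ x1 ∧ (x1 ∨ x3)   [double negation]
= x3 ∧ ¬x4 ∨ x1 ∧ (x1 ∨ x3)   [idempotence]
= x3 ∧ ¬x4 ∨ x1   [absorption]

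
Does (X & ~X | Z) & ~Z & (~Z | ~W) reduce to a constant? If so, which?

(X & ~X | Z) & ~Z & (~Z | ~W)
= (X & ~X | Z) & ~Z   (absorption)
= Z & ~Z   (complement / identity)
= 0   (complement)

yes, False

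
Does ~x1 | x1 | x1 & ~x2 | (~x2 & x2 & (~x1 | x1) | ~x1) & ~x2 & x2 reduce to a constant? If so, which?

~x1 | x1 | x1 & ~x2 | (~x2 & x2 & (~x1 | x1) | ~x1) & ~x2 & x2
= ~x1 | x1 | x1 & ~x2 | (~x2 & x2 | ~x1) & ~x2 & x2   — complement / identity
= ~x1 | x1 | (~x2 & x2 | ~x1) & ~x2 & x2   — absorption
= ~x1 | x1 | ~x2 & x2   — absorption
= ~x1 | x1   — complement / identity
= 1   — complement

yes, True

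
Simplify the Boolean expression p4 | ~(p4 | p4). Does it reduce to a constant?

p4 | ~(p4 | p4)
= p4 | ~p4   (idempotence)
= 1   (complement)

1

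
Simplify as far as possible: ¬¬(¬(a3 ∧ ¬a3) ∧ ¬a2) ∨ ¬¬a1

¬¬(¬(a3 ∧ ¬a3) ∧ ¬a2) ∨ ¬¬a1
= ¬¬(¬(a3 ∧ ¬a3) ∧ ¬a2) ∨ a1   [double negation]
= ¬(a3 ∧ ¬a3 ∨ a2) ∨ a1   [De Morgan]
= ¬a2 ∨ a1   [complement / identity]

¬a2 ∨ a1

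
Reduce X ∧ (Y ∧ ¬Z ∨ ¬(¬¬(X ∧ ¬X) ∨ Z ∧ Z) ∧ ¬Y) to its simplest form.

X ∧ (Y ∧ ¬Z ∨ ¬(¬¬(X ∧ ¬X) ∨ Z ∧ Z) ∧ ¬Y)
= X ∧ (Y ∧ ¬Z ∨ ¬(¬¬(X ∧ ¬X) ∨ Z) ∧ ¬Y)   [idempotence]
= X ∧ (Y ∧ ¬Z ∨ ¬(X ∧ ¬X ∨ Z) ∧ ¬Y)   [double negation]
= X ∧ (Y ∧ ¬Z ∨ ¬Z ∧ ¬Y)   [complement / identity]
= X ∧ ¬Z   [distribution]

X ∧ ¬Z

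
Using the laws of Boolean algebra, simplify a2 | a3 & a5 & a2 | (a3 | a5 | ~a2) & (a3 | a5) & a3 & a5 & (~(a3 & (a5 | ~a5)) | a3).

a2 | a3 & a5

a2 | a3 & a5 & a2 | (a3 | a5 | ~a2) & (a3 | a5) & a3 & a5 & (~(a3 & (a5 | ~a5)) | a3)
= a2 | a3 & a5 & a2 | (a3 | a5) & a3 & a5 & (~(a3 & (a5 | ~a5)) | a3)   [absorption]
= a2 | a3 & a5 & a2 | a3 & a5 & (~(a3 & (a5 | ~a5)) | a3)   [absorption]
= a2 | a3 & a5 & a2 | a3 & a5 & (~a3 | a3)   [complement / identity]
= a2 | a3 & a5 & a2 | a3 & a5   [complement / identity]
= a2 | a3 & a5   [absorption]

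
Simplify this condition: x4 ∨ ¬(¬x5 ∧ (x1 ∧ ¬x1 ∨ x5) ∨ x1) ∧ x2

x4 ∨ ¬(¬x5 ∧ (x1 ∧ ¬x1 ∨ x5) ∨ x1) ∧ x2
= x4 ∨ ¬(¬x5 ∧ x5 ∨ x1) ∧ x2   [complement / identity]
= x4 ∨ ¬x1 ∧ x2   [complement / identity]

x4 ∨ ¬x1 ∧ x2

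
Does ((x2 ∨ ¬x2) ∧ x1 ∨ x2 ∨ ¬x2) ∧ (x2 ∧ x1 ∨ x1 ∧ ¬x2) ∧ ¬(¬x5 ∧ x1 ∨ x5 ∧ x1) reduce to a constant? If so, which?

yes, False

((x2 ∨ ¬x2) ∧ x1 ∨ x2 ∨ ¬x2) ∧ (x2 ∧ x1 ∨ x1 ∧ ¬x2) ∧ ¬(¬x5 ∧ x1 ∨ x5 ∧ x1)
= (x2 ∨ ¬x2) ∧ (x2 ∧ x1 ∨ x1 ∧ ¬x2) ∧ ¬(¬x5 ∧ x1 ∨ x5 ∧ x1)   (absorption)
= (x2 ∧ x1 ∨ x1 ∧ ¬x2) ∧ ¬(¬x5 ∧ x1 ∨ x5 ∧ x1)   (complement / identity)
= x1 ∧ ¬(¬x5 ∧ x1 ∨ x5 ∧ x1)   (distribution)
= x1 ∧ ¬x1   (distribution)
= False   (complement)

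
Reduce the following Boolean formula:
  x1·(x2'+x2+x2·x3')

x1

x1·(x2'+x2+x2·x3')
= x1·(x2'+x2)   — absorption
= x1   — complement / identity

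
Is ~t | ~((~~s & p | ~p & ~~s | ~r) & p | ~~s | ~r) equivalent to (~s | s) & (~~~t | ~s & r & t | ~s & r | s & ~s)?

E1: ~t | ~((~~s & p | ~p & ~~s | ~r) & p | ~~s | ~r)
    = ~t | ~((~~s | ~r) & p | ~~s | ~r)   (distribution)
    = ~t | ~(~~s | ~r)   (absorption)
    = ~t | ~s & r   (De Morgan)
E2: (~s | s) & (~~~t | ~s & r & t | ~s & r | s & ~s)
    = ~~~t | ~s & r & t | ~s & r | s & ~s   (complement / identity)
    = ~~~t | ~s & r | s & ~s   (absorption)
    = ~~~t | ~s & r   (complement / identity)
    = ~t | ~s & r   (double negation)
Both reduce to ~t | ~s & r, so they are equivalent.

Yes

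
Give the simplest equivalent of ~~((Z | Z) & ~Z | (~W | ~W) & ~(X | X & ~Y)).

~W & ~X

~~((Z | Z) & ~Z | (~W | ~W) & ~(X | X & ~Y))
= ~~(Z & ~Z | (~W | ~W) & ~(X | X & ~Y))   [idempotence]
= ~~(Z & ~Z | (~W | ~W) & ~X)   [absorption]
= ~~((~W | ~W) & ~X)   [complement / identity]
= (~W | ~W) & ~X   [double negation]
= ~W & ~X   [idempotence]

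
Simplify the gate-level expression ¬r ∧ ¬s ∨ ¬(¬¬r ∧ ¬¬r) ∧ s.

¬r ∧ ¬s ∨ ¬(¬¬r ∧ ¬¬r) ∧ s
= ¬r ∧ ¬s ∨ ¬(¬¬r ∧ r) ∧ s   [double negation]
= ¬r ∧ ¬s ∨ ¬(r ∧ r) ∧ s   [double negation]
= ¬r ∧ ¬s ∨ ¬r ∧ s   [idempotence]
= ¬r   [distribution]

¬r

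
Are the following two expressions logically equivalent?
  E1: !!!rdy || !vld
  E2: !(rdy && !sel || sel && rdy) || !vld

Yes

E1: !!!rdy || !vld
    = !rdy || !vld
E2: !(rdy && !sel || sel && rdy) || !vld
    = !rdy || !vld
Both reduce to !rdy || !vld, so they are equivalent.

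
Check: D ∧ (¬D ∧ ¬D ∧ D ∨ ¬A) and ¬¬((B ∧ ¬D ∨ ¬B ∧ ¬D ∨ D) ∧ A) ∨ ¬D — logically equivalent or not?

No

E1: D ∧ (¬D ∧ ¬D ∧ D ∨ ¬A)
    = D ∧ (¬D ∧ D ∨ ¬A)   (idempotence)
    = D ∧ ¬A   (complement / identity)
E2: ¬¬((B ∧ ¬D ∨ ¬B ∧ ¬D ∨ D) ∧ A) ∨ ¬D
    = ¬¬((¬D ∨ D) ∧ A) ∨ ¬D   (distribution)
    = ¬¬A ∨ ¬D   (complement / identity)
    = A ∨ ¬D   (double negation)
These differ: at A=0, B=0, D=0, E1 = 0 but E2 = 1.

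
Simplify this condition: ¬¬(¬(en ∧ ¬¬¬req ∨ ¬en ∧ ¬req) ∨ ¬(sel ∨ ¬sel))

req

¬¬(¬(en ∧ ¬¬¬req ∨ ¬en ∧ ¬req) ∨ ¬(sel ∨ ¬sel))
= ¬((en ∧ ¬¬¬req ∨ ¬en ∧ ¬req) ∧ (sel ∨ ¬sel))   (De Morgan)
= ¬(en ∧ ¬¬¬req ∨ ¬en ∧ ¬req)   (complement / identity)
= ¬(en ∧ ¬req ∨ ¬en ∧ ¬req)   (double negation)
= ¬¬req   (distribution)
= req   (double negation)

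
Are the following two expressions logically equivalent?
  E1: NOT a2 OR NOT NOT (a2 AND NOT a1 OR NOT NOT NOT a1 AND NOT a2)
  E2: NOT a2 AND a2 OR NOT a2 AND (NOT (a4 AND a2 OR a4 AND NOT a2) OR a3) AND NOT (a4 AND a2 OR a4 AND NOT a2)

E1: NOT a2 OR NOT NOT (a2 AND NOT a1 OR NOT NOT NOT a1 AND NOT a2)
    = NOT a2 OR NOT NOT (a2 AND NOT a1 OR NOT a1 AND NOT a2)
    = NOT a2 OR NOT NOT NOT a1
    = NOT a2 OR NOT a1
E2: NOT a2 AND a2 OR NOT a2 AND (NOT (a4 AND a2 OR a4 AND NOT a2) OR a3) AND NOT (a4 AND a2 OR a4 AND NOT a2)
    = NOT a2 AND a2 OR NOT a2 AND NOT (a4 AND a2 OR a4 AND NOT a2)
    = NOT a2 AND a2 OR NOT a2 AND NOT a4
    = NOT a2 AND NOT a4
These differ: at a1=0, a2=1, a3=0, a4=1, E1 = 1 but E2 = 0.

No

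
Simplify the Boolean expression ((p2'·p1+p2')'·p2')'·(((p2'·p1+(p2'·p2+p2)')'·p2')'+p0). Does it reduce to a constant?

((p2'·p1+p2')'·p2')'·(((p2'·p1+(p2'·p2+p2)')'·p2')'+p0)
= ((p2'·p1+p2')'·p2')'·(((p2'·p1+p2')'·p2')'+p0)
= ((p2'·p1+p2')'·p2')'
= ((p2')'·p2')'
= p2'+p2
= 1

1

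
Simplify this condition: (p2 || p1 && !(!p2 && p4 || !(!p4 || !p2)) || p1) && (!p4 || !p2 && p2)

(p2 || p1) && !p4

(p2 || p1 && !(!p2 && p4 || !(!p4 || !p2)) || p1) && (!p4 || !p2 && p2)
= (p2 || p1 && !(!p2 && p4 || p4 && p2) || p1) && (!p4 || !p2 && p2)   — De Morgan
= (p2 || p1 && !p4 || p1) && (!p4 || !p2 && p2)   — distribution
= (p2 || p1 && !p4 || p1) && !p4   — complement / identity
= (p2 || p1) && !p4   — absorption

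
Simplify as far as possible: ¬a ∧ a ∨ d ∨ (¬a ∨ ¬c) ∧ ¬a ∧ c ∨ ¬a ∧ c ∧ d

¬a ∧ a ∨ d ∨ (¬a ∨ ¬c) ∧ ¬a ∧ c ∨ ¬a ∧ c ∧ d
= d ∨ (¬a ∨ ¬c) ∧ ¬a ∧ c ∨ ¬a ∧ c ∧ d   [complement / identity]
= d ∨ ¬a ∧ c ∨ ¬a ∧ c ∧ d   [absorption]
= d ∨ ¬a ∧ c   [absorption]

d ∨ ¬a ∧ c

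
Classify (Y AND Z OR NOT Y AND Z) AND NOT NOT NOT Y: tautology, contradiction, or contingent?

(Y AND Z OR NOT Y AND Z) AND NOT NOT NOT Y
= Z AND NOT NOT NOT Y   (distribution)
= Z AND NOT Y   (double negation)
This depends on Y, Z, so it is not a constant.

contingent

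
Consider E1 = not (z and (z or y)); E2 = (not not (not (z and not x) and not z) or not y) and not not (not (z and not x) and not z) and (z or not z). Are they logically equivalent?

E1: not (z and (z or y))
    = not z   — absorption
E2: (not not (not (z and not x) and not z) or not y) and not not (not (z and not x) and not z) and (z or not z)
    = (not not (not (z and not x) and not z) or not y) and not not (not (z and not x) and not z)   — complement / identity
    = not not (not (z and not x) and not z)   — absorption
    = not (z and not x or z)   — De Morgan
    = not z   — absorption
Both reduce to not z, so they are equivalent.

Yes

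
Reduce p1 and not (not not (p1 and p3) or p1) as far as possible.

False

p1 and not (not not (p1 and p3) or p1)
= p1 and not (p1 and p3 or p1)   — double negation
= p1 and not p1   — absorption
= False   — complement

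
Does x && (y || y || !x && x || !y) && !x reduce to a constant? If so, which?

yes, False

x && (y || y || !x && x || !y) && !x
= x && (y || y || !y) && !x   [complement / identity]
= x && (y || !y) && !x   [idempotence]
= x && !x   [complement / identity]
= false   [complement]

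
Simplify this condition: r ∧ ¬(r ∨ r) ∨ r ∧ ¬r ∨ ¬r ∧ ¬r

r ∧ ¬(r ∨ r) ∨ r ∧ ¬r ∨ ¬r ∧ ¬r
= r ∧ ¬(r ∨ r) ∨ ¬r
= r ∧ ¬r ∨ ¬r
= ¬r

¬r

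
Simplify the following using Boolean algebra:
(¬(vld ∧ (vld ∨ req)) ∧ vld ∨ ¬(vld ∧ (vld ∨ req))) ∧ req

(¬(vld ∧ (vld ∨ req)) ∧ vld ∨ ¬(vld ∧ (vld ∨ req))) ∧ req
= ¬(vld ∧ (vld ∨ req)) ∧ req
= ¬vld ∧ req

¬vld ∧ req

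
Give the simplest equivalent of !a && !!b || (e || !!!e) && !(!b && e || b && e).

!a && b || !e

!a && !!b || (e || !!!e) && !(!b && e || b && e)
= !a && !!b || (e || !e) && !(!b && e || b && e)   (double negation)
= !a && !!b || !(!b && e || b && e)   (complement / identity)
= !a && b || !(!b && e || b && e)   (double negation)
= !a && b || !e   (distribution)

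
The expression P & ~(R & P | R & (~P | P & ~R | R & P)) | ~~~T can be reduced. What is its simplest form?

P & ~R | ~T

P & ~(R & P | R & (~P | P & ~R | R & P)) | ~~~T
= P & ~(R & P | R & (~P | P)) | ~~~T   [distribution]
= P & ~(R & P | R) | ~~~T   [complement / identity]
= P & ~R | ~~~T   [absorption]
= P & ~R | ~T   [double negation]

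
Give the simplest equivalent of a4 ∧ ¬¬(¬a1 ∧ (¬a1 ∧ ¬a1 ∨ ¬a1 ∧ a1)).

a4 ∧ ¬a1

a4 ∧ ¬¬(¬a1 ∧ (¬a1 ∧ ¬a1 ∨ ¬a1 ∧ a1))
= a4 ∧ ¬¬(¬a1 ∧ ¬a1)   (distribution)
= a4 ∧ ¬¬¬a1   (idempotence)
= a4 ∧ ¬a1   (double negation)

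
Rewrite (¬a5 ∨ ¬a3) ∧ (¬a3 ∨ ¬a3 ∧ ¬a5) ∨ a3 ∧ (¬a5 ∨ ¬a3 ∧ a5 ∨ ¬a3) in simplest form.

(¬a5 ∨ ¬a3) ∧ (¬a3 ∨ ¬a3 ∧ ¬a5) ∨ a3 ∧ (¬a5 ∨ ¬a3 ∧ a5 ∨ ¬a3)
= (¬a5 ∨ ¬a3) ∧ (¬a3 ∨ ¬a3 ∧ ¬a5) ∨ a3 ∧ (¬a5 ∨ ¬a3)
= (¬a3 ∨ ¬a3 ∧ ¬a5 ∨ a3) ∧ (¬a5 ∨ ¬a3)
= (¬a3 ∨ a3) ∧ (¬a5 ∨ ¬a3)
= ¬a5 ∨ ¬a3

¬a5 ∨ ¬a3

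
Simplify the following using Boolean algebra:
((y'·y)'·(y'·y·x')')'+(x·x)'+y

((y'·y)'·(y'·y·x')')'+(x·x)'+y
= y'·y+y'·y·x'+(x·x)'+y   [De Morgan]
= y'·y+(x·x)'+y   [absorption]
= (x·x)'+y   [complement / identity]
= x'+y   [idempotence]

x'+y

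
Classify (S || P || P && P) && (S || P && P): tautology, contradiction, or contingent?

contingent

(S || P || P && P) && (S || P && P)
= P && P || (S || P) && S   [distribution]
= P || (S || P) && S   [idempotence]
= P || S   [absorption]
This depends on P, S, so it is not a constant.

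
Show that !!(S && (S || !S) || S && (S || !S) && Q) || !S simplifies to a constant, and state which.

true

!!(S && (S || !S) || S && (S || !S) && Q) || !S
= !!(S && (S || !S)) || !S   (absorption)
= !!S || !S   (complement / identity)
= S || !S   (double negation)
= true   (complement)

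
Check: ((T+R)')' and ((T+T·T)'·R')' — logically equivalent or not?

Yes

E1: ((T+R)')'
    = T+R   — double negation
E2: ((T+T·T)'·R')'
    = T+T·T+R   — De Morgan
    = T+T+R   — idempotence
    = T+R   — idempotence
Both reduce to T+R, so they are equivalent.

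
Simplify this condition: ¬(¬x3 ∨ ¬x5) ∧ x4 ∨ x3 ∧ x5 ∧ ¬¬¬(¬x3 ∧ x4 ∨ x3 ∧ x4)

¬(¬x3 ∨ ¬x5) ∧ x4 ∨ x3 ∧ x5 ∧ ¬¬¬(¬x3 ∧ x4 ∨ x3 ∧ x4)
= x3 ∧ x5 ∧ x4 ∨ x3 ∧ x5 ∧ ¬¬¬(¬x3 ∧ x4 ∨ x3 ∧ x4)   (De Morgan)
= x3 ∧ x5 ∧ x4 ∨ x3 ∧ x5 ∧ ¬(¬x3 ∧ x4 ∨ x3 ∧ x4)   (double negation)
= x3 ∧ x5 ∧ x4 ∨ x3 ∧ x5 ∧ ¬x4   (distribution)
= x3 ∧ x5   (distribution)

x3 ∧ x5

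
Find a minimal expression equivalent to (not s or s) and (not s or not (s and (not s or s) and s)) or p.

(not s or s) and (not s or not (s and (not s or s) and s)) or p
= (not s or s) and (not s or not (s and s)) or p   [complement / identity]
= (not s or s) and (not s or not s) or p   [idempotence]
= not s or s and not s or p   [distribution]
= not s or p   [complement / identity]

not s or p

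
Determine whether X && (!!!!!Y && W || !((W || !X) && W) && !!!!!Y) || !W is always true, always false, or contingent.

X && (!!!!!Y && W || !((W || !X) && W) && !!!!!Y) || !W
= X && (!!!!!Y && W || !W && !!!!!Y) || !W   [absorption]
= X && !!!!!Y || !W   [distribution]
= X && !!!Y || !W   [double negation]
= X && !Y || !W   [double negation]
This depends on W, X, Y, so it is not a constant.

contingent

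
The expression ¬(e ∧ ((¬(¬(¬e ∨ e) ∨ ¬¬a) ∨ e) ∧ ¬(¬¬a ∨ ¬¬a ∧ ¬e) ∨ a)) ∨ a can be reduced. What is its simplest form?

¬(e ∧ ((¬(¬(¬e ∨ e) ∨ ¬¬a) ∨ e) ∧ ¬(¬¬a ∨ ¬¬a ∧ ¬e) ∨ a)) ∨ a
= ¬(e ∧ (((¬e ∨ e) ∧ ¬a ∨ e) ∧ ¬(¬¬a ∨ ¬¬a ∧ ¬e) ∨ a)) ∨ a   [De Morgan]
= ¬(e ∧ ((¬a ∨ e) ∧ ¬(¬¬a ∨ ¬¬a ∧ ¬e) ∨ a)) ∨ a   [complement / identity]
= ¬(e ∧ ((¬a ∨ e) ∧ ¬¬¬a ∨ a)) ∨ a   [absorption]
= ¬(e ∧ ((¬a ∨ e) ∧ ¬a ∨ a)) ∨ a   [double negation]
= ¬(e ∧ (¬a ∨ a)) ∨ a   [absorption]
= ¬e ∨ a   [complement / identity]

¬e ∨ a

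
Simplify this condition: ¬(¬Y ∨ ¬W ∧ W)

¬(¬Y ∨ ¬W ∧ W)
= ¬¬Y   — complement / identity
= Y   — double negation

Y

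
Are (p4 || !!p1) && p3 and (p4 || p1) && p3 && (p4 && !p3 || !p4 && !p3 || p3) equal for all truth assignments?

Yes

E1: (p4 || !!p1) && p3
    = (p4 || p1) && p3   [double negation]
E2: (p4 || p1) && p3 && (p4 && !p3 || !p4 && !p3 || p3)
    = (p4 || p1) && p3 && (!p3 || p3)   [distribution]
    = (p4 || p1) && p3   [complement / identity]
Both reduce to (p4 || p1) && p3, so they are equivalent.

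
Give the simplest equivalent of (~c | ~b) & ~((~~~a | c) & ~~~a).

(~c | ~b) & ~((~~~a | c) & ~~~a)
= (~c | ~b) & ~~~~a   — absorption
= (~c | ~b) & ~~a   — double negation
= (~c | ~b) & a   — double negation

(~c | ~b) & a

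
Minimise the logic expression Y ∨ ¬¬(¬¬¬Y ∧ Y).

Y ∨ ¬¬(¬¬¬Y ∧ Y)
= Y ∨ ¬¬(¬Y ∧ Y)   [double negation]
= Y ∨ ¬Y ∧ Y   [double negation]
= Y   [complement / identity]

Y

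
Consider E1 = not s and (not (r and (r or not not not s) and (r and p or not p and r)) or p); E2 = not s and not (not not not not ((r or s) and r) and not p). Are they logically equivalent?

E1: not s and (not (r and (r or not not not s) and (r and p or not p and r)) or p)
    = not s and (not (r and (r or not not not s) and r) or p)   — distribution
    = not s and (not (r and (r or not s) and r) or p)   — double negation
    = not s and (not (r and r) or p)   — absorption
    = not s and (not r or p)   — idempotence
E2: not s and not (not not not not ((r or s) and r) and not p)
    = not s and (not not not ((r or s) and r) or p)   — De Morgan
    = not s and (not ((r or s) and r) or p)   — double negation
    = not s and (not r or p)   — absorption
Both reduce to not s and (not r or p), so they are equivalent.

Yes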